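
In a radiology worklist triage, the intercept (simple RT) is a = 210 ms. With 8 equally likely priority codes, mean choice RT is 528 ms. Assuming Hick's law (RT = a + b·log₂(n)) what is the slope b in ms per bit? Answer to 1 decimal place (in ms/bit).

8 alternatives carry log₂ 8 = 3 bits; the choice cost is 528 − 210 = 318 ms, so b = 318/3 = 106.000 ms/bit.

106.0 ms/bit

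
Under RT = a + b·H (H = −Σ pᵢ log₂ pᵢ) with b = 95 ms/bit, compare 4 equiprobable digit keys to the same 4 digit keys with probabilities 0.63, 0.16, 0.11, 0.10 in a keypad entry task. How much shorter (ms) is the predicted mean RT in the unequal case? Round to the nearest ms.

45 ms

The RT saving is b·ΔH. Equiprobable H₀ = log₂(4) = 2.0000 bits; with the given probabilities H = 1.5254 bits.
b·(H₀ − H) = 95 × (2.0000 − 1.5254) = 45.08 ms.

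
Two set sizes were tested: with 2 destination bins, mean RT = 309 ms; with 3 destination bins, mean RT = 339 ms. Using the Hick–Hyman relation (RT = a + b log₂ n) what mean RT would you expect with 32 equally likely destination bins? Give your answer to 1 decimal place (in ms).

514.1 ms

RT is linear in log₂ n, so two points fix the line:
  b = (339 − 309) / (log₂ 3 − log₂ 2) = 30 / (1.5850 − 1) = 51.285 ms/bit
  a = 309 − 51.285 × 1 = 257.715 ms
Then RT(32) = 257.715 + 51.285 × log₂ 32 = 257.715 + 51.285 × 5 ≈ 514.141 ms.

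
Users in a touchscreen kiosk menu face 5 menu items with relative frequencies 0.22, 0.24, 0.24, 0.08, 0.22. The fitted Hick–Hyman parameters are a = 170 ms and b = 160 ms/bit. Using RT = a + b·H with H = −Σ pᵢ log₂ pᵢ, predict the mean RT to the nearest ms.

529 ms

Entropy contributions −pᵢ log₂ pᵢ: 0.4806, 0.4941, 0.4941, 0.2915, 0.4806; sum H = 2.2409 bits.
RT = a + bH = 170 + 160·2.2409 = 528.55 ms.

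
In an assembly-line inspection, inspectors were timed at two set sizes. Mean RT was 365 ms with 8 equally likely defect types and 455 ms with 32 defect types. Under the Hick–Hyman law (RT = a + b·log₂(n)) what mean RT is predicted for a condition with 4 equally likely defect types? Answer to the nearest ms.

RT is linear in log₂ n, so two points fix the line:
  b = (455 − 365) / (log₂ 32 − log₂ 8) = 90 / (5 − 3) = 45 ms/bit
  a = 365 − 45 × 3 = 230 ms
Then RT(4) = 230 + 45 × log₂ 4 = 230 + 45 × 2 ≈ 320.000 ms.

320 ms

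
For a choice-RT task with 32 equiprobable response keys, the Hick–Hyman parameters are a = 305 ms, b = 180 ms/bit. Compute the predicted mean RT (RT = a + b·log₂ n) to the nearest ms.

log₂(32) = 5 bits, so RT = 305 + 180 × 5 ≈ 1205.000 ms.

1205 ms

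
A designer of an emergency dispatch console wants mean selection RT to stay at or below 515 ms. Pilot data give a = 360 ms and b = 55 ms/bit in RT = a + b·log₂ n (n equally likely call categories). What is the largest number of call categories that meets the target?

7

Information budget: (515 − 360)/55 = 2.8182 bits, so n ≤ 2^2.8182 = 7.053 → at most 7.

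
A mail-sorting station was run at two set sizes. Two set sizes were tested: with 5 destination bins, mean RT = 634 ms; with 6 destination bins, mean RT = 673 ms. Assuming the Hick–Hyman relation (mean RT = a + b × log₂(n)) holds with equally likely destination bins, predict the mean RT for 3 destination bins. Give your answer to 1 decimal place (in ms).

524.7 ms

Fit slope and intercept:
  b = (673 − 634) / (log₂ 6 − log₂ 5) = 39 / (2.5850 − 2.3219) = 148.270 ms/bit
  a = 634 − 148.270 × 2.3219 = 289.729 ms
Then RT(3) = 289.729 + 148.270 × log₂ 3 = 289.729 + 148.270 × 1.5850 ≈ 524.730 ms.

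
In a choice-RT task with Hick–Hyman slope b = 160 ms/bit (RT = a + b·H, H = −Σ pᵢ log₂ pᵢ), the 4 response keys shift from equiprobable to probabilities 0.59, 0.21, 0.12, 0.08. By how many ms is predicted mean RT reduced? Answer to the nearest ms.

The RT saving is b·ΔH. Equiprobable H₀ = log₂(4) = 2.0000 bits; with the given probabilities H = 1.5805 bits.
b·(H₀ − H) = 160 × (2.0000 − 1.5805) = 67.12 ms.

67 ms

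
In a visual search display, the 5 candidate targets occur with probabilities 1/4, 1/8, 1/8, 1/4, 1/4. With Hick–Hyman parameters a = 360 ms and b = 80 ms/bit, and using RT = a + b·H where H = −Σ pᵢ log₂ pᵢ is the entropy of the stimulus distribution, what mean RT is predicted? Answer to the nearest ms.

540 ms

H = −Σ pᵢ log₂ pᵢ = 0.25·2 + 0.125·3 + 0.125·3 + 0.25·2 + 0.25·2 = 2.250 bits.
RT = 360 + 80 × 2.250 = 540.00 ms.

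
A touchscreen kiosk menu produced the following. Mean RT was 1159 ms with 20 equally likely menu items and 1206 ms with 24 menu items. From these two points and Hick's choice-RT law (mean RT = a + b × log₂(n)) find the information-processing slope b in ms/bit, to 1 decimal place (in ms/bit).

Slope: b = (1206 − 1159) / (log₂ 24 − log₂ 20) = 47/0.2630 = 178.684 ms/bit.

178.7 ms/bit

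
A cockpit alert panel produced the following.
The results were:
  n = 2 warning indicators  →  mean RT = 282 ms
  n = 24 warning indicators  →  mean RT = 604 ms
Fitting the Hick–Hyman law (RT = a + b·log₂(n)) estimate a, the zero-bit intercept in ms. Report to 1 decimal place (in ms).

192.2 ms

Slope: b = (604 − 282) / (log₂ 24 − log₂ 2) = 322/3.5850 = 89.820 ms/bit.
Intercept: a = 282 − 89.820·log₂(2) = 192.180 ms.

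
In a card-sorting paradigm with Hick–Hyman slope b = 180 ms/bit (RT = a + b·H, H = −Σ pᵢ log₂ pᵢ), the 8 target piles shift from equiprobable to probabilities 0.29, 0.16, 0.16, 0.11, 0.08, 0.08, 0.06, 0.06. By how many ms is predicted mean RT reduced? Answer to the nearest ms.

Equiprobable entropy H₀ = log₂ 8 = 3.0000 bits.
Skewed entropy H = −Σ pᵢ log₂ pᵢ = 2.7843 bits.
ΔRT = b·(H₀ − H) = 180 × 0.2157 = 38.82 ms.

39 ms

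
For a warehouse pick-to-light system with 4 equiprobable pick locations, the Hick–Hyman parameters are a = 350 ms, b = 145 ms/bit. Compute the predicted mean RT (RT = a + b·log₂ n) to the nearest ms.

log₂(4) = 2 bits, so RT = 350 + 145 × 2 ≈ 640.000 ms.

640 ms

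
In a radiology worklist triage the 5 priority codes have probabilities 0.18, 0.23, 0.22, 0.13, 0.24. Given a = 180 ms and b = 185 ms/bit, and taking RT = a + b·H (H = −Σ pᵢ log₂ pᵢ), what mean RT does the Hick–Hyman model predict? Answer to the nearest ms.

604 ms

H = 0.18·log₂(1/0.18) + 0.23·log₂(1/0.23) + 0.22·log₂(1/0.22) + 0.13·log₂(1/0.13) + 0.24·log₂(1/0.24) = 2.2903 bits.
RT = 180 + 185 × 2.2903 = 603.71 ms.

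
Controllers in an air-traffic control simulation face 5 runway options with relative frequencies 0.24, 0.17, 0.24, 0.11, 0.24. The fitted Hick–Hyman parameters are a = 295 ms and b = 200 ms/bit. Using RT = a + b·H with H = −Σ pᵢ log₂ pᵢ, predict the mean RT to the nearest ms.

H = 0.24·log₂(1/0.24) + 0.17·log₂(1/0.17) + 0.24·log₂(1/0.24) + 0.11·log₂(1/0.11) + 0.24·log₂(1/0.24) = 2.2673 bits.
RT = 295 + 200 × 2.2673 = 748.46 ms.

748 ms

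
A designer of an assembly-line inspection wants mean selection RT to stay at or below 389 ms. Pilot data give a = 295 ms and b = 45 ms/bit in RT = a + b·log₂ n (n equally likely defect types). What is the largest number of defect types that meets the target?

4

45·log₂ n ≤ 389 − 295 = 94, giving log₂ n ≤ 2.0889 and n ≤ 4.254. The largest whole number is 4.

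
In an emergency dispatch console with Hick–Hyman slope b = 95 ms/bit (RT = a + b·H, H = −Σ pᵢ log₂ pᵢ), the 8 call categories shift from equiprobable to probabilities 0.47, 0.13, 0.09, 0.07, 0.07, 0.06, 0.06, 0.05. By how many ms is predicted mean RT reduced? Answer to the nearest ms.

52 ms

The RT saving is b·ΔH. Equiprobable H₀ = log₂(8) = 3.0000 bits; with the given probabilities H = 2.4475 bits.
b·(H₀ − H) = 95 × (3.0000 − 2.4475) = 52.48 ms.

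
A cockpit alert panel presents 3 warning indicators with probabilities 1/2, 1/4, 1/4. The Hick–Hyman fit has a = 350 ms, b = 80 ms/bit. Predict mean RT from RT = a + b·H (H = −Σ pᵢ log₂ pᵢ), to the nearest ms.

470 ms

H = −Σ pᵢ log₂ pᵢ = 0.5·1 + 0.25·2 + 0.25·2 = 1.500 bits.
RT = 350 + 80 × 1.500 = 470.00 ms.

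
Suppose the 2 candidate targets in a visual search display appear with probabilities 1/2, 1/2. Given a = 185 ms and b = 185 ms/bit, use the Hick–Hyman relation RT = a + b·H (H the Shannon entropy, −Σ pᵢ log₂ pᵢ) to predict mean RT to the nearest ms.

Each term −pᵢ log₂ pᵢ: 0.5·1 + 0.5·1; summed, H = 1.000 bits.
Mean RT = a + bH = 185 + 185·1.000 = 370.00 ms.

370 ms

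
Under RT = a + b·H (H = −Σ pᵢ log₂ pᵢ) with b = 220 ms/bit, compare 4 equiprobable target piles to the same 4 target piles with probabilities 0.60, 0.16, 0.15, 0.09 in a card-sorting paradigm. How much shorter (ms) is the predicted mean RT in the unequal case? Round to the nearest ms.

91 ms

Equiprobable entropy H₀ = log₂ 4 = 2.0000 bits.
Skewed entropy H = −Σ pᵢ log₂ pᵢ = 1.5884 bits.
ΔRT = b·(H₀ − H) = 220 × 0.4116 = 90.55 ms.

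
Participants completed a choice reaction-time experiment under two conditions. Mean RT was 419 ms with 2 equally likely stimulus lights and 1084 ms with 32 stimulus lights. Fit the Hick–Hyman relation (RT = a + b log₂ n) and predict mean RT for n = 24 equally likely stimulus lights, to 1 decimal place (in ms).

Fit slope and intercept:
  b = (1084 − 419) / (log₂ 32 − log₂ 2) = 665 / (5 − 1) = 166.250 ms/bit
  a = 419 − 166.250 × 1 = 252.750 ms
Then RT(24) = 252.750 + 166.250 × log₂ 24 = 252.750 + 166.250 × 4.5850 ≈ 1015.000 ms.

1015.0 ms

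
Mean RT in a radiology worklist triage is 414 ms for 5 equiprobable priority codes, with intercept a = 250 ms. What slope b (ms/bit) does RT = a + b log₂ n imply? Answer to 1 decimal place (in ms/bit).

5 alternatives carry log₂ 5 = 2.3219 bits; the choice cost is 414 − 250 = 164 ms, so b = 164/2.3219 = 70.631 ms/bit.

70.6 ms/bit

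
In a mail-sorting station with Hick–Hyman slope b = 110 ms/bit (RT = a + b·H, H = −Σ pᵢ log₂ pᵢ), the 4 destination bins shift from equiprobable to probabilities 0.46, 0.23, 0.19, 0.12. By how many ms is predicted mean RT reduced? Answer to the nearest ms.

The RT saving is b·ΔH. Equiprobable H₀ = log₂(4) = 2.0000 bits; with the given probabilities H = 1.8253 bits.
b·(H₀ − H) = 110 × (2.0000 − 1.8253) = 19.22 ms.

19 ms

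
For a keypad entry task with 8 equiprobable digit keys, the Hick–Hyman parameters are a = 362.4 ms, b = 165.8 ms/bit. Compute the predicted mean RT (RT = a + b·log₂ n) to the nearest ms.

860 ms

log₂(8) = 3 bits, so RT = 362.4 + 165.8 × 3 ≈ 859.800 ms.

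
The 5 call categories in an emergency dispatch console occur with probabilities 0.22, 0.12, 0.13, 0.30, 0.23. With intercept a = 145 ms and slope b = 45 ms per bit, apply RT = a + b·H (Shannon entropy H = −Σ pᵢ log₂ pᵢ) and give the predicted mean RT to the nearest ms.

246 ms

H = 0.22·log₂(1/0.22) + 0.12·log₂(1/0.12) + 0.13·log₂(1/0.13) + 0.30·log₂(1/0.30) + 0.23·log₂(1/0.23) = 2.2390 bits.
RT = 145 + 45 × 2.2390 = 245.76 ms.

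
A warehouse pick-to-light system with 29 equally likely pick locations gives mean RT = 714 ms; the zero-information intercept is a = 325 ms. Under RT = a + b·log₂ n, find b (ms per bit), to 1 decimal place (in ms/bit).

log₂(29) = 4.8580 bits.
b = (RT − a)/log₂ n = (714 − 325) / 4.8580 = 80.074 ms/bit.

80.1 ms/bit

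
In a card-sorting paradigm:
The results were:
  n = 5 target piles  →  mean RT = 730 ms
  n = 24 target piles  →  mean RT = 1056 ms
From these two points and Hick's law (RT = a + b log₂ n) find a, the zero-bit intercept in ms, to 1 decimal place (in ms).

395.5 ms

b = (RT₂ − RT₁)/(log₂ n₂ − log₂ n₁) = (1056 − 730)/(4.5850 − 2.3219) = 144.054 ms/bit.
a = RT₁ − b·log₂ n₁ = 730 − 144.054 × 2.3219 = 395.516 ms.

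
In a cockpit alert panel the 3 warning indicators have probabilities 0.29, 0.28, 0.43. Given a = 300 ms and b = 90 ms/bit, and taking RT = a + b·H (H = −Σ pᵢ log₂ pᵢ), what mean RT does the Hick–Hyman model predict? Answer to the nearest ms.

H = 0.29·log₂(1/0.29) + 0.28·log₂(1/0.28) + 0.43·log₂(1/0.43) = 1.5557 bits.
RT = 300 + 90 × 1.5557 = 440.01 ms.

440 ms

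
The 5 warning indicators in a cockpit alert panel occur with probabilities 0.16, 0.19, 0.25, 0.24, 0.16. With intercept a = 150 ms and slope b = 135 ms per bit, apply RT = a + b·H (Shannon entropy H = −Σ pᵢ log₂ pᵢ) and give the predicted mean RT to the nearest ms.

460 ms

Entropy contributions −pᵢ log₂ pᵢ: 0.4230, 0.4552, 0.5000, 0.4941, 0.4230; sum H = 2.2954 bits.
RT = a + bH = 150 + 135·2.2954 = 459.88 ms.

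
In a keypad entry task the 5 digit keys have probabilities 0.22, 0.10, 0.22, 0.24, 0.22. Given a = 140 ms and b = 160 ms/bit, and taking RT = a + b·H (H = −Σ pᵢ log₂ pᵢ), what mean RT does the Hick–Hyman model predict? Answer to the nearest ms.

503 ms

H = 0.22·log₂(1/0.22) + 0.10·log₂(1/0.10) + 0.22·log₂(1/0.22) + 0.24·log₂(1/0.24) + 0.22·log₂(1/0.22) = 2.2680 bits.
RT = 140 + 160 × 2.2680 = 502.89 ms.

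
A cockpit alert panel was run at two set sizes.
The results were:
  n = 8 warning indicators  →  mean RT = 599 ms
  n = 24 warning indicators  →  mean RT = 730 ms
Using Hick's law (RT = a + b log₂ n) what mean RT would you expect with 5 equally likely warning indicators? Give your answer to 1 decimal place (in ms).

543.0 ms

With log₂ n on the abscissa the relation is linear; from the two conditions:
  b = (730 − 599) / (log₂ 24 − log₂ 8) = 131 / (4.5850 − 3) = 82.652 ms/bit
  a = 599 − 82.652 × 3 = 351.045 ms
Then RT(5) = 351.045 + 82.652 × log₂ 5 = 351.045 + 82.652 × 2.3219 ≈ 542.956 ms.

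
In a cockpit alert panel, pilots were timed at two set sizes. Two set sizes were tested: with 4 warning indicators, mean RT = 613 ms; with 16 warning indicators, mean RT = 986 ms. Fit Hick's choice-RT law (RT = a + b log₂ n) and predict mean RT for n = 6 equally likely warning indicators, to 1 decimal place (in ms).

722.1 ms

Solve the two-equation system in a and b:
  b = (986 − 613) / (log₂ 16 − log₂ 4) = 373 / (4 − 2) = 186.500 ms/bit
  a = 613 − 186.500 × 2 = 240.000 ms
Then RT(6) = 240.000 + 186.500 × log₂ 6 = 240.000 + 186.500 × 2.5850 ≈ 722.096 ms.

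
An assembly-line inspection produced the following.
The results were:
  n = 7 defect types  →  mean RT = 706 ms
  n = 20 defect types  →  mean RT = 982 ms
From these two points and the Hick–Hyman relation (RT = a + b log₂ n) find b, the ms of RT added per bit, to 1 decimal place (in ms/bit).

b = (RT₂ − RT₁)/(log₂ n₂ − log₂ n₁) = (982 − 706)/(4.3219 − 2.8074) = 182.230 ms/bit.

182.2 ms/bit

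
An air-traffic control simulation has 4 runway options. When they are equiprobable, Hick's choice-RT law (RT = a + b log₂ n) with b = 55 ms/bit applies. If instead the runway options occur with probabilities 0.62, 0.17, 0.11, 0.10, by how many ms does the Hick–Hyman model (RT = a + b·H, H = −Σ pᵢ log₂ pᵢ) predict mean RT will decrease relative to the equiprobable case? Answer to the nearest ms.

The RT saving is b·ΔH. Equiprobable H₀ = log₂(4) = 2.0000 bits; with the given probabilities H = 1.5447 bits.
b·(H₀ − H) = 55 × (2.0000 − 1.5447) = 25.04 ms.

25 ms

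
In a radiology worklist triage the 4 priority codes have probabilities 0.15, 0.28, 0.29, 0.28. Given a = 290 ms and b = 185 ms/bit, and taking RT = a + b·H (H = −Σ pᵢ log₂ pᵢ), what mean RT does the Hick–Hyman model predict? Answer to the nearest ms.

652 ms

H = 0.15·log₂(1/0.15) + 0.28·log₂(1/0.28) + 0.29·log₂(1/0.29) + 0.28·log₂(1/0.28) = 1.9569 bits.
RT = 290 + 185 × 1.9569 = 652.02 ms.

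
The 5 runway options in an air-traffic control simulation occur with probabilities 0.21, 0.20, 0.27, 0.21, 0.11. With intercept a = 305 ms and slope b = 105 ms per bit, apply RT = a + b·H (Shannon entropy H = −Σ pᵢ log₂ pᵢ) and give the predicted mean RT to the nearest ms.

543 ms

H = 0.21·log₂(1/0.21) + 0.20·log₂(1/0.20) + 0.27·log₂(1/0.27) + 0.21·log₂(1/0.21) + 0.11·log₂(1/0.11) = 2.2703 bits.
RT = 305 + 105 × 2.2703 = 543.39 ms.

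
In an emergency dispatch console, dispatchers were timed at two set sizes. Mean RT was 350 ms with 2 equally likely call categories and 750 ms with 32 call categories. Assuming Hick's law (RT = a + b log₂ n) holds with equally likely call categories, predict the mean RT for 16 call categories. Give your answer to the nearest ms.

650 ms

With log₂ n on the abscissa the relation is linear; from the two conditions:
  b = (750 − 350) / (log₂ 32 − log₂ 2) = 400 / (5 − 1) = 100 ms/bit
  a = 350 − 100 × 1 = 250 ms
Then RT(16) = 250 + 100 × log₂ 16 = 250 + 100 × 4 ≈ 650.000 ms.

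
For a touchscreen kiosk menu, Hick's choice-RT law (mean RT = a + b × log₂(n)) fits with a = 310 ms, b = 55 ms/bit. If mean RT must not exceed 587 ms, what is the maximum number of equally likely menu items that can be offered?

32

55·log₂ n ≤ 587 − 310 = 277, giving log₂ n ≤ 5.0364 and n ≤ 32.817. The largest whole number is 32.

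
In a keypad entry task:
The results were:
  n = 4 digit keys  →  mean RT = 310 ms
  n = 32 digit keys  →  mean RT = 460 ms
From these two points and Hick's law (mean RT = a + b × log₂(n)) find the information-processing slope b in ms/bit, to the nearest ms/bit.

50 ms/bit

Slope: b = (460 − 310) / (log₂ 32 − log₂ 4) = 150/3.0000 = 50 ms/bit.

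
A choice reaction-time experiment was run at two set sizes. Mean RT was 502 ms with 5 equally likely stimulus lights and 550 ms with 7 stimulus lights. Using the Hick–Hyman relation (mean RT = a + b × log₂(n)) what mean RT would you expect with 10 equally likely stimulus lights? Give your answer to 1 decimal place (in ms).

600.9 ms

Fit slope and intercept:
  b = (550 − 502) / (log₂ 7 − log₂ 5) = 48 / (2.8074 − 2.3219) = 98.882 ms/bit
  a = 502 − 98.882 × 2.3219 = 272.403 ms
Then RT(10) = 272.403 + 98.882 × log₂ 10 = 272.403 + 98.882 × 3.3219 ≈ 600.882 ms.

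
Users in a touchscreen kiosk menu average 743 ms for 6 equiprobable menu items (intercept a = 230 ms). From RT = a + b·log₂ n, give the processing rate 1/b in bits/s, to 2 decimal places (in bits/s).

b = (743 − 230)/log₂ 6 = 513/2.5850 = 198.455 ms per bit = 0.19846 s/bit; the reciprocal is 5.039 bits/s.

5.04 bits/s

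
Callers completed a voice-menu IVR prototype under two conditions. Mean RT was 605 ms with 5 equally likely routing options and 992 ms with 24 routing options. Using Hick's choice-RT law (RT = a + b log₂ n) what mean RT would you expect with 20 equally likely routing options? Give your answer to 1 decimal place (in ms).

Solve the two-equation system in a and b:
  b = (992 − 605) / (log₂ 24 − log₂ 5) = 387 / (4.5850 − 2.3219) = 171.009 ms/bit
  a = 605 − 171.009 × 2.3219 = 207.929 ms
Then RT(20) = 207.929 + 171.009 × log₂ 20 = 207.929 + 171.009 × 4.3219 ≈ 947.019 ms.

947.0 ms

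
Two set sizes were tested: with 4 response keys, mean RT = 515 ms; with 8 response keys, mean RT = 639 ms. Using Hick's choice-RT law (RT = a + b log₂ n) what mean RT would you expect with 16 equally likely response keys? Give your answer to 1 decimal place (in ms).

763.0 ms

RT is linear in log₂ n, so two points fix the line:
  b = (639 − 515) / (log₂ 8 − log₂ 4) = 124 / (3 − 2) = 124.000 ms/bit
  a = 515 − 124.000 × 2 = 267.000 ms
Then RT(16) = 267.000 + 124.000 × log₂ 16 = 267.000 + 124.000 × 4 ≈ 763.000 ms.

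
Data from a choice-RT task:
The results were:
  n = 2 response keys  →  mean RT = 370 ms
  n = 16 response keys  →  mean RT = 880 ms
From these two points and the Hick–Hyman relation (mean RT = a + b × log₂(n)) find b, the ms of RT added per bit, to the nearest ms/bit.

The slope on a log₂ axis is (880 − 370) / (4 − 1) = 170 ms/bit.

170 ms/bit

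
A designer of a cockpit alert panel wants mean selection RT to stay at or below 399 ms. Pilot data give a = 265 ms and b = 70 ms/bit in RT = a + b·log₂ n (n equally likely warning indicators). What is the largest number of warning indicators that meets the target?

70·log₂ n ≤ 399 − 265 = 134, giving log₂ n ≤ 1.9143 and n ≤ 3.769. The largest whole number is 3.

3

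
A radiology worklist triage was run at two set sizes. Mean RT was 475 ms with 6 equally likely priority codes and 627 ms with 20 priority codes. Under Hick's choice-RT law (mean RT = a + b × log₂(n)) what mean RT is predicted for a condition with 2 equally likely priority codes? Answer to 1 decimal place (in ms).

Fit slope and intercept:
  b = (627 − 475) / (log₂ 20 − log₂ 6) = 152 / (4.3219 − 2.5850) = 87.509 ms/bit
  a = 475 − 87.509 × 2.5850 = 248.793 ms
Then RT(2) = 248.793 + 87.509 × log₂ 2 = 248.793 + 87.509 × 1 ≈ 336.302 ms.

336.3 ms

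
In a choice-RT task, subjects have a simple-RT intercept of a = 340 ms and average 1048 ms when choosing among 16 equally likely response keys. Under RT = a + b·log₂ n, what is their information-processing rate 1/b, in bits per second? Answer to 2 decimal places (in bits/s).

5.65 bits/s

b = (1048 − 340)/log₂ 16 = 708/4 = 177.000 ms per bit = 0.17700 s/bit; the reciprocal is 5.650 bits/s.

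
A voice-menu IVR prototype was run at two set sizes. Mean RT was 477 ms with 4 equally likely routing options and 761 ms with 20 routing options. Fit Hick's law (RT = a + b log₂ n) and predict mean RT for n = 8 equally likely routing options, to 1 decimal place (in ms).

RT is linear in log₂ n, so two points fix the line:
  b = (761 − 477) / (log₂ 20 − log₂ 4) = 284 / (4.3219 − 2) = 122.312 ms/bit
  a = 477 − 122.312 × 2 = 232.376 ms
Then RT(8) = 232.376 + 122.312 × log₂ 8 = 232.376 + 122.312 × 3 ≈ 599.312 ms.

599.3 ms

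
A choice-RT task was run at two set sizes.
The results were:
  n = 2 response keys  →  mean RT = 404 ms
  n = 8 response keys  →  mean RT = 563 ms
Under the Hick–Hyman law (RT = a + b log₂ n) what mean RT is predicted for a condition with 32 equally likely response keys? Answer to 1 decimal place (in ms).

722.0 ms

Fit slope and intercept:
  b = (563 − 404) / (log₂ 8 − log₂ 2) = 159 / (3 − 1) = 79.500 ms/bit
  a = 404 − 79.500 × 1 = 324.500 ms
Then RT(32) = 324.500 + 79.500 × log₂ 32 = 324.500 + 79.500 × 5 ≈ 722.000 ms.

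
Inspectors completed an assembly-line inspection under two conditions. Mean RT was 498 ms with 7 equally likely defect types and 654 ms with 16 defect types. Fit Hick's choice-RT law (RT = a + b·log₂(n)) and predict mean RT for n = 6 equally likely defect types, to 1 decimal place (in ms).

RT is linear in log₂ n, so two points fix the line:
  b = (654 − 498) / (log₂ 16 − log₂ 7) = 156 / (4 − 2.8074) = 130.802 ms/bit
  a = 498 − 130.802 × 2.8074 = 130.793 ms
Then RT(6) = 130.793 + 130.802 × log₂ 6 = 130.793 + 130.802 × 2.5850 ≈ 468.911 ms.

468.9 ms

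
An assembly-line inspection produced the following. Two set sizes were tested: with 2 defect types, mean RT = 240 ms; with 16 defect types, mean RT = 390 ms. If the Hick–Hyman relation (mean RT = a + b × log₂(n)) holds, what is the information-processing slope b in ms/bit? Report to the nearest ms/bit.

Slope: b = (390 − 240) / (log₂ 16 − log₂ 2) = 150/3.0000 = 50 ms/bit.

50 ms/bit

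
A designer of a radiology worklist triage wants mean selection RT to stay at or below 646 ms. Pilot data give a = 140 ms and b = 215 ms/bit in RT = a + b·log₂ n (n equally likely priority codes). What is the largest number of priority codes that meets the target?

5

215·log₂ n ≤ 646 − 140 = 506, giving log₂ n ≤ 2.3535 and n ≤ 5.111. The largest whole number is 5.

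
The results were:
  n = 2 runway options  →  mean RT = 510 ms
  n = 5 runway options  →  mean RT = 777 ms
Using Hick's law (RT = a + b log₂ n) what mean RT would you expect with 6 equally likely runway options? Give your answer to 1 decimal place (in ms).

RT is linear in log₂ n, so two points fix the line:
  b = (777 − 510) / (log₂ 5 − log₂ 2) = 267 / (2.3219 − 1) = 201.978 ms/bit
  a = 510 − 201.978 × 1 = 308.022 ms
Then RT(6) = 308.022 + 201.978 × log₂ 6 = 308.022 + 201.978 × 2.5850 ≈ 830.127 ms.

830.1 ms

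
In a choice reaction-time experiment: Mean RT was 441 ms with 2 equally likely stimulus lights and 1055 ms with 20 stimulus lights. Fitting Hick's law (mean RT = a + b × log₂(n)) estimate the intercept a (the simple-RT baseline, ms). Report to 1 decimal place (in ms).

The slope on a log₂ axis is (1055 − 441) / (4.3219 − 1) = 184.832 ms/bit.
a = RT₁ − b·log₂ n₁ = 441 − 184.832 × 1 = 256.168 ms.

256.2 ms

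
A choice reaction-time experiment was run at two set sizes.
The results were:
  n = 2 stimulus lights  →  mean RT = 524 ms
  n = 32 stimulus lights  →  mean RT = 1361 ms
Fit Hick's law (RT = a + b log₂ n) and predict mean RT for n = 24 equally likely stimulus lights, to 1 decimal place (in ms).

1274.2 ms

Fit slope and intercept:
  b = (1361 − 524) / (log₂ 32 − log₂ 2) = 837 / (5 − 1) = 209.250 ms/bit
  a = 524 − 209.250 × 1 = 314.750 ms
Then RT(24) = 314.750 + 209.250 × log₂ 24 = 314.750 + 209.250 × 4.5850 ≈ 1274.153 ms.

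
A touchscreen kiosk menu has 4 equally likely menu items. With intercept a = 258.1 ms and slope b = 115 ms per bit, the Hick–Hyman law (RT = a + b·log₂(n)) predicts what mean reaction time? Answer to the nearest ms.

488 ms

log₂(4) = 2 bits, so RT = 258.1 + 115 × 2 ≈ 488.100 ms.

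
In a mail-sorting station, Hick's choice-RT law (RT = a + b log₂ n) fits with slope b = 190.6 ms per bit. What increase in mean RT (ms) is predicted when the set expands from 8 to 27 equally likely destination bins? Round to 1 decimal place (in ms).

The intercept a cancels: ΔRT = b·(log₂ n₂ − log₂ n₁) = b·log₂(n₂/n₁).
log₂(27) − log₂(8) = 4.7549 − 3 = 1.7549.
ΔRT = 190.6 × 1.7549 = 334.482 ms.

334.5 ms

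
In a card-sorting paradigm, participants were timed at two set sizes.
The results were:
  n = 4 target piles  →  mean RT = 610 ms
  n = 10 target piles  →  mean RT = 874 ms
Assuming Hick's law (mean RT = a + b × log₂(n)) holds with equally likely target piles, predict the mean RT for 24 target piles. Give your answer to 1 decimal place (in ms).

1126.2 ms

RT is linear in log₂ n, so two points fix the line:
  b = (874 − 610) / (log₂ 10 − log₂ 4) = 264 / (3.3219 − 2) = 199.708 ms/bit
  a = 610 − 199.708 × 2 = 210.583 ms
Then RT(24) = 210.583 + 199.708 × log₂ 24 = 210.583 + 199.708 × 4.5850 ≈ 1126.238 ms.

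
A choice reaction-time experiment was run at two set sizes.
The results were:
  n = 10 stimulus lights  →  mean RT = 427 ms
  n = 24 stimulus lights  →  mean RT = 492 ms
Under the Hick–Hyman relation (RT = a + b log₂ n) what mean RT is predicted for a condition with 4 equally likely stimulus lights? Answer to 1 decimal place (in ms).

With log₂ n on the abscissa the relation is linear; from the two conditions:
  b = (492 − 427) / (log₂ 24 − log₂ 10) = 65 / (4.5850 − 3.3219) = 51.463 ms/bit
  a = 427 − 51.463 × 3.3219 = 256.042 ms
Then RT(4) = 256.042 + 51.463 × log₂ 4 = 256.042 + 51.463 × 2 ≈ 358.969 ms.

359.0 ms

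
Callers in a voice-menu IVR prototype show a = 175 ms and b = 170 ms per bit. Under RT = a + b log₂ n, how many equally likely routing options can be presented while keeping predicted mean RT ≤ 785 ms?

Information budget: (785 − 175)/170 = 3.5882 bits, so n ≤ 2^3.5882 = 12.027 → at most 12.

12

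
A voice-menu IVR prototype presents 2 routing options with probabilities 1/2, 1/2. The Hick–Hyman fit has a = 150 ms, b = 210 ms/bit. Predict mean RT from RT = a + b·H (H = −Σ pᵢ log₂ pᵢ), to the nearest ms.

360 ms

Each term −pᵢ log₂ pᵢ: 0.5·1 + 0.5·1; summed, H = 1.000 bits.
Mean RT = a + bH = 150 + 210·1.000 = 360.00 ms.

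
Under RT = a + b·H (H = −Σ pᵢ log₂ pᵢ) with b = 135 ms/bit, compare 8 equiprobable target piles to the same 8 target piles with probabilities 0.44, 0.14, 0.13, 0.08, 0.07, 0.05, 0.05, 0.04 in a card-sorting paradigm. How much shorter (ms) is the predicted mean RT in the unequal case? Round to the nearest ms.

The RT saving is b·ΔH. Equiprobable H₀ = log₂(8) = 3.0000 bits; with the given probabilities H = 2.4789 bits.
b·(H₀ − H) = 135 × (3.0000 − 2.4789) = 70.35 ms.

70 ms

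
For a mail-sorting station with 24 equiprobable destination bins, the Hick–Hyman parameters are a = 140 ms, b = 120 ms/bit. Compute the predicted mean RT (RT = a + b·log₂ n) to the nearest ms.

690 ms

log₂(24) = 4.5850 bits, so RT = 140 + 120 × 4.5850 ≈ 690.196 ms.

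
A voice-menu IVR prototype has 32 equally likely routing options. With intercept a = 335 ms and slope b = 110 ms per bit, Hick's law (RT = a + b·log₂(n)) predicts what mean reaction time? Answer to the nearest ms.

885 ms

log₂(32) = 5 bits, so RT = 335 + 110 × 5 ≈ 885.000 ms.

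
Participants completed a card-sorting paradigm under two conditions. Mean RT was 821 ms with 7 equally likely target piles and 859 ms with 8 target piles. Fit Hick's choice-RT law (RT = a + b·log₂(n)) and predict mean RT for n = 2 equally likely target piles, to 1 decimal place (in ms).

Solve the two-equation system in a and b:
  b = (859 − 821) / (log₂ 8 − log₂ 7) = 38 / (3 − 2.8074) = 197.254 ms/bit
  a = 821 − 197.254 × 2.8074 = 267.238 ms
Then RT(2) = 267.238 + 197.254 × log₂ 2 = 267.238 + 197.254 × 1 ≈ 464.492 ms.

464.5 ms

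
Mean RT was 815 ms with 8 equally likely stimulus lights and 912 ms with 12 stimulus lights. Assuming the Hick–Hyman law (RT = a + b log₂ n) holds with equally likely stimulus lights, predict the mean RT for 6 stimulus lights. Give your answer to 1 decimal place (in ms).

746.2 ms

With log₂ n on the abscissa the relation is linear; from the two conditions:
  b = (912 − 815) / (log₂ 12 − log₂ 8) = 97 / (3.5850 − 3) = 165.823 ms/bit
  a = 815 − 165.823 × 3 = 317.532 ms
Then RT(6) = 317.532 + 165.823 × log₂ 6 = 317.532 + 165.823 × 2.5850 ≈ 746.177 ms.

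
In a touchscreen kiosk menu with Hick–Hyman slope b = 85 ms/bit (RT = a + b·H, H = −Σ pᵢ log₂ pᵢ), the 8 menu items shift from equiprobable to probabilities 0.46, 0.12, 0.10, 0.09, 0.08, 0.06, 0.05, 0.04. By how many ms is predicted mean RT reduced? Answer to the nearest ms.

Equiprobable entropy H₀ = log₂ 8 = 3.0000 bits.
Skewed entropy H = −Σ pᵢ log₂ pᵢ = 2.4641 bits.
ΔRT = b·(H₀ − H) = 85 × 0.5359 = 45.55 ms.

46 ms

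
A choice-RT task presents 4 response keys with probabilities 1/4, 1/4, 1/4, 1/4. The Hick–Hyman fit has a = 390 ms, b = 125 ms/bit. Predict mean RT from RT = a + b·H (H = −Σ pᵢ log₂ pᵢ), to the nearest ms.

640 ms

H = −Σ pᵢ log₂ pᵢ = 0.25·2 + 0.25·2 + 0.25·2 + 0.25·2 = 2.000 bits.
RT = 390 + 125 × 2.000 = 640.00 ms.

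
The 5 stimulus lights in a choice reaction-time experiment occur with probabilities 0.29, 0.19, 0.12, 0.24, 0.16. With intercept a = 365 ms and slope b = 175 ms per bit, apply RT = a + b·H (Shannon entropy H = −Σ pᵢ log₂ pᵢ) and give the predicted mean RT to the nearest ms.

760 ms

H = 0.29·log₂(1/0.29) + 0.19·log₂(1/0.19) + 0.12·log₂(1/0.12) + 0.24·log₂(1/0.24) + 0.16·log₂(1/0.16) = 2.2573 bits.
RT = 365 + 175 × 2.2573 = 760.04 ms.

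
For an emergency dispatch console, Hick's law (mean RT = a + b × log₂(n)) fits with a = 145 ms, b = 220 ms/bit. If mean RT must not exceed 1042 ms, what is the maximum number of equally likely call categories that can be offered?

16

Information budget: (1042 − 145)/220 = 4.0773 bits, so n ≤ 2^4.0773 = 16.880 → at most 16.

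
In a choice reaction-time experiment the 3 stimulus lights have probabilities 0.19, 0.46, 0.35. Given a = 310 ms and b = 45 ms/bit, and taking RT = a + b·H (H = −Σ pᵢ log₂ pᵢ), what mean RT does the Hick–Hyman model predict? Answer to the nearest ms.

378 ms

H = 0.19·log₂(1/0.19) + 0.46·log₂(1/0.46) + 0.35·log₂(1/0.35) = 1.5007 bits.
RT = 310 + 45 × 1.5007 = 377.53 ms.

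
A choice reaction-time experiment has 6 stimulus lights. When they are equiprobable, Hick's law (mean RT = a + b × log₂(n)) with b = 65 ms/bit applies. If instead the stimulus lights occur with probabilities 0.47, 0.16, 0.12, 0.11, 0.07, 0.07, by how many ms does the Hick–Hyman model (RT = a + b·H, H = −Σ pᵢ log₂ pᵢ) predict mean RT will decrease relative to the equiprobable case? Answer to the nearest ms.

26 ms

Equiprobable entropy H₀ = log₂ 6 = 2.5850 bits.
Skewed entropy H = −Σ pᵢ log₂ pᵢ = 2.1894 bits.
ΔRT = b·(H₀ − H) = 65 × 0.3955 = 25.71 ms.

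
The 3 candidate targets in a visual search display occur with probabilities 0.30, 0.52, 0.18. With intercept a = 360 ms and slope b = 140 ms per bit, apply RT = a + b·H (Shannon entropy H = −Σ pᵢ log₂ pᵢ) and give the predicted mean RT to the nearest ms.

Entropy contributions −pᵢ log₂ pᵢ: 0.5211, 0.4906, 0.4453; sum H = 1.4570 bits.
RT = a + bH = 360 + 140·1.4570 = 563.98 ms.

564 ms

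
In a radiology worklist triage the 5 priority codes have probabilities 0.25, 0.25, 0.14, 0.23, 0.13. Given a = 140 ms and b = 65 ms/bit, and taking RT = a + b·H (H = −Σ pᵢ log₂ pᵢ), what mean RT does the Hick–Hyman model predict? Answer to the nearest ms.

H = 0.25·log₂(1/0.25) + 0.25·log₂(1/0.25) + 0.14·log₂(1/0.14) + 0.23·log₂(1/0.23) + 0.13·log₂(1/0.13) = 2.2674 bits.
RT = 140 + 65 × 2.2674 = 287.38 ms.

287 ms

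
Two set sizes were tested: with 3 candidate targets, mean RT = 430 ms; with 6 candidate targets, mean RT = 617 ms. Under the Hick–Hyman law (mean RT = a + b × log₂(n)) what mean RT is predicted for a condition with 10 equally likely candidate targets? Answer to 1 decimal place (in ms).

754.8 ms

RT is linear in log₂ n, so two points fix the line:
  b = (617 − 430) / (log₂ 6 − log₂ 3) = 187 / (2.5850 − 1.5850) = 187.000 ms/bit
  a = 430 − 187.000 × 1.5850 = 133.612 ms
Then RT(10) = 133.612 + 187.000 × log₂ 10 = 133.612 + 187.000 × 3.3219 ≈ 754.813 ms.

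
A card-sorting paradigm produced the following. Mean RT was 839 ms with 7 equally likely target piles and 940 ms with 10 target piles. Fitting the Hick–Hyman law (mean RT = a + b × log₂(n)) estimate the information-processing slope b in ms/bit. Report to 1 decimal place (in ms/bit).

The slope on a log₂ axis is (940 − 839) / (3.3219 − 2.8074) = 196.279 ms/bit.

196.3 ms/bit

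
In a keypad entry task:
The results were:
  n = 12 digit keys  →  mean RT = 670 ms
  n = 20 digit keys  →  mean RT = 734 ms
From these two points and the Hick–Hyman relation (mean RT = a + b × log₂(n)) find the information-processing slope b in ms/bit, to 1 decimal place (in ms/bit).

86.8 ms/bit

b = (RT₂ − RT₁)/(log₂ n₂ − log₂ n₁) = (734 − 670)/(4.3219 − 3.5850) = 86.843 ms/bit.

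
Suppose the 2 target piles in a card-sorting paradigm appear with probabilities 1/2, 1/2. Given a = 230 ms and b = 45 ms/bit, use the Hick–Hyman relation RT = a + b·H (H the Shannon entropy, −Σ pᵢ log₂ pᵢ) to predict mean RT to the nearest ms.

275 ms

Each term −pᵢ log₂ pᵢ: 0.5·1 + 0.5·1; summed, H = 1.000 bits.
Mean RT = a + bH = 230 + 45·1.000 = 275.00 ms.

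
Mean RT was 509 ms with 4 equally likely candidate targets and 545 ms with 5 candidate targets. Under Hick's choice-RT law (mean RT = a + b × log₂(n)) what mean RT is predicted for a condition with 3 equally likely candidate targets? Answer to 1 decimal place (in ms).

RT is linear in log₂ n, so two points fix the line:
  b = (545 − 509) / (log₂ 5 − log₂ 4) = 36 / (2.3219 − 2) = 111.826 ms/bit
  a = 509 − 111.826 × 2 = 285.348 ms
Then RT(3) = 285.348 + 111.826 × log₂ 3 = 285.348 + 111.826 × 1.5850 ≈ 462.588 ms.

462.6 ms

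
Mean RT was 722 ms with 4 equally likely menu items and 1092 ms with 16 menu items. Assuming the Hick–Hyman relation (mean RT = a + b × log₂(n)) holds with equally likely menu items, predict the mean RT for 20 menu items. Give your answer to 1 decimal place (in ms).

1151.6 ms

Solve the two-equation system in a and b:
  b = (1092 − 722) / (log₂ 16 − log₂ 4) = 370 / (4 − 2) = 185.000 ms/bit
  a = 722 − 185.000 × 2 = 352.000 ms
Then RT(20) = 352.000 + 185.000 × log₂ 20 = 352.000 + 185.000 × 4.3219 ≈ 1151.557 ms.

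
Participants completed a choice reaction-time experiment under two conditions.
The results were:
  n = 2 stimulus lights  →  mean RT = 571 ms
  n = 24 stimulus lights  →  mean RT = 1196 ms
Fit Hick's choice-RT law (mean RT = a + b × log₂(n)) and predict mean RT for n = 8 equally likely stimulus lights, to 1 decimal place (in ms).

919.7 ms

Solve the two-equation system in a and b:
  b = (1196 − 571) / (log₂ 24 − log₂ 2) = 625 / (4.5850 − 1) = 174.339 ms/bit
  a = 571 − 174.339 × 1 = 396.661 ms
Then RT(8) = 396.661 + 174.339 × log₂ 8 = 396.661 + 174.339 × 3 ≈ 919.679 ms.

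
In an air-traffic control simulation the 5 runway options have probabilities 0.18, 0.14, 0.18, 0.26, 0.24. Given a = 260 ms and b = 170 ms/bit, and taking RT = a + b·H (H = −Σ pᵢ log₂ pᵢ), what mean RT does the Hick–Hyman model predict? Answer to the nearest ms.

649 ms

H = 0.18·log₂(1/0.18) + 0.14·log₂(1/0.14) + 0.18·log₂(1/0.18) + 0.26·log₂(1/0.26) + 0.24·log₂(1/0.24) = 2.2871 bits.
RT = 260 + 170 × 2.2871 = 648.82 ms.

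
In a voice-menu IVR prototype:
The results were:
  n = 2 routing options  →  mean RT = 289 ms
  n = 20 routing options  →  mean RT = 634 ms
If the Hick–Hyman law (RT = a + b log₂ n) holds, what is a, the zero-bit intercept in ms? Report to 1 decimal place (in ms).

185.1 ms

Slope: b = (634 − 289) / (log₂ 20 − log₂ 2) = 345/3.3219 = 103.855 ms/bit.
Intercept: a = 289 − 103.855·log₂(2) = 185.145 ms.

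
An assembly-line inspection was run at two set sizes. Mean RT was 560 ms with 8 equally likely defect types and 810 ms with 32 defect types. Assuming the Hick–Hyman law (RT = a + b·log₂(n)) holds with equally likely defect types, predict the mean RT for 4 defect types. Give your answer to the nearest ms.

435 ms

Solve the two-equation system in a and b:
  b = (810 − 560) / (log₂ 32 − log₂ 8) = 250 / (5 − 3) = 125 ms/bit
  a = 560 − 125 × 3 = 185 ms
Then RT(4) = 185 + 125 × log₂ 4 = 185 + 125 × 2 ≈ 435.000 ms.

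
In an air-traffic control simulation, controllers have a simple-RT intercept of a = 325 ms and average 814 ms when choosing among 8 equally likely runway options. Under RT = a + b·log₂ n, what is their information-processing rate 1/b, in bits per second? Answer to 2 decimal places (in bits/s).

b = (814 − 325)/log₂ 8 = 489/3 = 163.000 ms per bit = 0.16300 s/bit; the reciprocal is 6.135 bits/s.

6.13 bits/s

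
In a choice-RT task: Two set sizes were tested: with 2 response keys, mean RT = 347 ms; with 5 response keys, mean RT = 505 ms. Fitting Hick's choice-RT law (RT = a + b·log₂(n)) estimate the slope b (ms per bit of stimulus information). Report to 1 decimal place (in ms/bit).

The slope on a log₂ axis is (505 − 347) / (2.3219 − 1) = 119.522 ms/bit.

119.5 ms/bit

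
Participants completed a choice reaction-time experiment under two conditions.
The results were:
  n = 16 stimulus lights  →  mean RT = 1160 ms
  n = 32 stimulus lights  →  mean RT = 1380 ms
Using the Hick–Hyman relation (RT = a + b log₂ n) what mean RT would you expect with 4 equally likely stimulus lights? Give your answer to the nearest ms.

720 ms

With log₂ n on the abscissa the relation is linear; from the two conditions:
  b = (1380 − 1160) / (log₂ 32 − log₂ 16) = 220 / (5 − 4) = 220 ms/bit
  a = 1160 − 220 × 4 = 280 ms
Then RT(4) = 280 + 220 × log₂ 4 = 280 + 220 × 2 ≈ 720.000 ms.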